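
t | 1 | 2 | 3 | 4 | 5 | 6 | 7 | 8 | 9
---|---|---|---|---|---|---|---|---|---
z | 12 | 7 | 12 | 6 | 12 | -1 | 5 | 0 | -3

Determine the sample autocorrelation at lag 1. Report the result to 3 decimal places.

0.133

Mean z̄ = (12 + 7 + 12 + 6 + 12 − 1 + 5 + 0 − 3)/9 = 5.5556
Numerator Σ_{t=1}^{8}(z_t−z̄)(z_{t+1}−z̄) = 36.3580
Denominator Σ(z_t−z̄)² = 274.2222
r_1 = 36.3580 / 274.2222 = 0.133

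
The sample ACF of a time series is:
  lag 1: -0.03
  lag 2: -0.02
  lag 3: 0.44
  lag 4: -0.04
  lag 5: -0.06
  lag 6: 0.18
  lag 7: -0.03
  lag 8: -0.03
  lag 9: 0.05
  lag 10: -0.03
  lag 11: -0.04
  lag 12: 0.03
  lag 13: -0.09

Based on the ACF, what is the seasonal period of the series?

3

The largest autocorrelation is r_3 = 0.44, with a weaker echo at lag 6 (0.18); the remaining lags stay at or below 0.05.
The dominant spike at lag 3 indicates a seasonal period of 3.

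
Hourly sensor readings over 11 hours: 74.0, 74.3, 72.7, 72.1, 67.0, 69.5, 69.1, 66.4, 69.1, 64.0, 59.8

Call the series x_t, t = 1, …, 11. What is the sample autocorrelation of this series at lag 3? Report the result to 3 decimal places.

0.181

Mean x̄ = (74.0 + 74.3 + 72.7 + 72.1 + 67.0 + 69.5 + 69.1 + 66.4 + 69.1 + 64.0 + 59.8)/11 = 68.9091
Numerator Σ_{t=1}^{8}(x_t−x̄)(x_{t+3}−x̄) = 35.6234
Denominator Σ(x_t−x̄)² = 196.9691
r_3 = 35.6234 / 196.9691 = 0.181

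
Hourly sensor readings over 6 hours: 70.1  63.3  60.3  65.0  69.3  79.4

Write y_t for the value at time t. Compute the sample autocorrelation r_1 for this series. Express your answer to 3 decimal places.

0.260

Mean ȳ = (70.1 + 63.3 + 60.3 + 65.0 + 69.3 + 79.4)/6 = 67.9000
Deviations from mean: 2.2000, -4.6000, -7.6000, -2.9000, 1.4000, 11.5000
Σ(y_t−ȳ)(y_{t+1}−ȳ) = (-10.1200) + (34.9600) + (22.0400) + (-4.0600) + (16.1000) = 58.9200
Denominator Σ(y_t−ȳ)² = 226.3800
r_1 = 58.9200 / 226.3800 = 0.260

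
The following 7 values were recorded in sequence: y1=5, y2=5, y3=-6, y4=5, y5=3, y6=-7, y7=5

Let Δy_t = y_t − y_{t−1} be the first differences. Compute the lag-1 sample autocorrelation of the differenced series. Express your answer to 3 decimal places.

-0.496

First differences Δy: 0, -11, 11, -2, -10, 12
Mean of differences = 0.0000
Numerator Σ(Δy_t−Δȳ)(Δy_{t+1}−Δȳ) = -243.0000
Denominator Σ(Δy_t−Δȳ)² = 490.0000
r_1(Δy) = -243.0000 / 490.0000 = -0.496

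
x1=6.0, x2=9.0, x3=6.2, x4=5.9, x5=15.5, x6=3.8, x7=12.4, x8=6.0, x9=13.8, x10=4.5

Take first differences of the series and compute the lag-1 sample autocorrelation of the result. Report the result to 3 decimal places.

-0.788

First differences Δx: 3.0, -2.8, -0.3, 9.6, -11.7, 8.6, -6.4, 7.8, -9.3
Mean of differences = -0.1667
Numerator Σ(Δx_t−Δx̄)(Δx_{t+1}−Δx̄) = -400.1078
Denominator Σ(Δx_t−Δx̄)² = 507.9800
r_1(Δx) = -400.1078 / 507.9800 = -0.788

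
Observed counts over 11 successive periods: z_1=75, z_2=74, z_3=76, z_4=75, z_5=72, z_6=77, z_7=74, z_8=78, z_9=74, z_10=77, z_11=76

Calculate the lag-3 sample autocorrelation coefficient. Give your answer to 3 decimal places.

Mean z̄ = (75 + 74 + 76 + 75 + 72 + 77 + 74 + 78 + 74 + 77 + 76)/11 = 75.2727
Numerator Σ_{t=1}^{8}(z_t−z̄)(z_{t+3}−z̄) = -5.4959
Denominator Σ(z_t−z̄)² = 30.1818
r_3 = -5.4959 / 30.1818 = -0.182

-0.182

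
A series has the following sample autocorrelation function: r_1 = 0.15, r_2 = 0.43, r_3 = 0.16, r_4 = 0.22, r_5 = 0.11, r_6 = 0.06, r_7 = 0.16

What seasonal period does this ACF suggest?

2

The largest autocorrelation is r_2 = 0.43, with a weaker echo at lag 4 (0.22); the remaining lags stay at or below 0.16.
The dominant spike at lag 2 indicates a seasonal period of 2.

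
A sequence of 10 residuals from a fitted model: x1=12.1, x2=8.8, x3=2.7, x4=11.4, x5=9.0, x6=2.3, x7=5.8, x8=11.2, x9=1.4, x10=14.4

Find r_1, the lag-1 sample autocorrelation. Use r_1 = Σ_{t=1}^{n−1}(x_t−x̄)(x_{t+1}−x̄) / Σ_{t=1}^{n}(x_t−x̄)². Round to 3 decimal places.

-0.422

Mean x̄ = (12.1 + 8.8 + 2.7 + 11.4 + 9.0 + 2.3 + 5.8 + 11.2 + 1.4 + 14.4)/10 = 7.9100
Numerator Σ_{t=1}^{9}(x_t−x̄)(x_{t+1}−x̄) = -80.1741
Denominator Σ(x_t−x̄)² = 190.1090
r_1 = -80.1741 / 190.1090 = -0.422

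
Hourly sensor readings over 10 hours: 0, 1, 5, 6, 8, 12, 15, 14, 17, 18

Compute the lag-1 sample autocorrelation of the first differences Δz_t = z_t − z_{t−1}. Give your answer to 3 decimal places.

First differences Δz: 1, 4, 1, 2, 4, 3, -1, 3, 1
Mean of differences = 2.0000
Numerator Σ(Δz_t−Δz̄)(Δz_{t+1}−Δz̄) = -9.0000
Denominator Σ(Δz_t−Δz̄)² = 22.0000
r_1(Δz) = -9.0000 / 22.0000 = -0.409

-0.409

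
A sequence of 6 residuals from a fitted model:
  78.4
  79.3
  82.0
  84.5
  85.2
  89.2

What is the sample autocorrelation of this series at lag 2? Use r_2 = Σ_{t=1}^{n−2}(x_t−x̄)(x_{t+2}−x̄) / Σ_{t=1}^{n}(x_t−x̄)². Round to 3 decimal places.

Mean x̄ = (78.4 + 79.3 + 82.0 + 84.5 + 85.2 + 89.2)/6 = 83.1000
Deviations from mean: -4.7000, -3.8000, -1.1000, 1.4000, 2.1000, 6.1000
Σ(x_t−x̄)(x_{t+2}−x̄) = (5.1700) + (-5.3200) + (-2.3100) + (8.5400) = 6.0800
Denominator Σ(x_t−x̄)² = 81.3200
r_2 = 6.0800 / 81.3200 = 0.075

0.075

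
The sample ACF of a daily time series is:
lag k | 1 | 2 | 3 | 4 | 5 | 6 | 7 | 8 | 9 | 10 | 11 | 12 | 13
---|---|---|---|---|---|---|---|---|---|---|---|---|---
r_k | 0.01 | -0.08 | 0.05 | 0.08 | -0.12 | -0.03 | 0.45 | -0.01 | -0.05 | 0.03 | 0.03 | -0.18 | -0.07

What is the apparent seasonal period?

7

The largest autocorrelation is r_7 = 0.45; the remaining lags stay at or below 0.08.
The dominant spike at lag 7 indicates a seasonal period of 7.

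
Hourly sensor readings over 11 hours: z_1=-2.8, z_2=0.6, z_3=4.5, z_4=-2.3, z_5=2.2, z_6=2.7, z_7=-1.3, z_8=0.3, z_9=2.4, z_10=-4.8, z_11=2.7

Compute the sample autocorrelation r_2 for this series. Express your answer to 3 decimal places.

Mean z̄ = (-2.8 + 0.6 + 4.5 − 2.3 + 2.2 + 2.7 − 1.3 + 0.3 + 2.4 − 4.8 + 2.7)/11 = 0.3818
Numerator Σ_{t=1}^{9}(z_t−z̄)(z_{t+2}−z̄) = -13.9570
Denominator Σ(z_t−z̄)² = 82.1364
r_2 = -13.9570 / 82.1364 = -0.170

-0.170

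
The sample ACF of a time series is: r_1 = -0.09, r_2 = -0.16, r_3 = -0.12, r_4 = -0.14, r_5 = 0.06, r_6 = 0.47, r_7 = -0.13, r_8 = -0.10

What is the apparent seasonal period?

The largest autocorrelation is r_6 = 0.47; the remaining lags stay at or below 0.06.
The dominant spike at lag 6 indicates a seasonal period of 6.

6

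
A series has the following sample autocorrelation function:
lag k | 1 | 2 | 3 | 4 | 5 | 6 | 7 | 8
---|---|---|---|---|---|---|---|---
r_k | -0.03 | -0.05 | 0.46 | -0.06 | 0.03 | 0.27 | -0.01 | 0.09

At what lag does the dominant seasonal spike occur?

The largest autocorrelation is r_3 = 0.46, with a weaker echo at lag 6 (0.27); the remaining lags stay at or below 0.09.
The dominant spike at lag 3 indicates a seasonal period of 3.

3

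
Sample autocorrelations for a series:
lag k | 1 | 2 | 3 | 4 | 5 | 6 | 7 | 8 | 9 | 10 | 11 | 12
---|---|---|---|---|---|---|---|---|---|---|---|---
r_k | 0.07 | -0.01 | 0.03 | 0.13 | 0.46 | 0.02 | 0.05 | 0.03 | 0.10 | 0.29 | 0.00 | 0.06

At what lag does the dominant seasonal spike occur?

5

The largest autocorrelation is r_5 = 0.46, with a weaker echo at lag 10 (0.29); the remaining lags stay at or below 0.13.
The dominant spike at lag 5 indicates a seasonal period of 5.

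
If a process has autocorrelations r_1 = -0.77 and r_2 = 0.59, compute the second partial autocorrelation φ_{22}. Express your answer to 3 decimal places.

-0.007

φ_{22} = (r_2 − r_1²) / (1 − r_1²)
r_1² = (-0.77)² = 0.5929
Numerator = 0.59 − 0.5929 = -0.0029; denominator = 1 − 0.5929 = 0.4071
φ_{22} = -0.0029 / 0.4071 = -0.007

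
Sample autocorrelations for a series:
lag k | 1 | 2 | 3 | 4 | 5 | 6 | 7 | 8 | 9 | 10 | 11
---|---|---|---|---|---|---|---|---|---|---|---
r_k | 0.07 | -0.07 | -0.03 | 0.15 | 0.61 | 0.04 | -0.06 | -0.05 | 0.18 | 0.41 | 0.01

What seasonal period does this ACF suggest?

The largest autocorrelation is r_5 = 0.61, with a weaker echo at lag 10 (0.41); the remaining lags stay at or below 0.18.
The dominant spike at lag 5 indicates a seasonal period of 5.

5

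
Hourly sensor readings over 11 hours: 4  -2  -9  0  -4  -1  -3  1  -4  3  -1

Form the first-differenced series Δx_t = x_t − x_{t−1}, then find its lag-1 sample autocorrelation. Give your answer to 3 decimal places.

First differences Δx: -6, -7, 9, -4, 3, -2, 4, -5, 7, -4
Mean of differences = -0.5000
Numerator Σ(Δx_t−Δx̄)(Δx_{t+1}−Δx̄) = -163.7500
Denominator Σ(Δx_t−Δx̄)² = 298.5000
r_1(Δx) = -163.7500 / 298.5000 = -0.549

-0.549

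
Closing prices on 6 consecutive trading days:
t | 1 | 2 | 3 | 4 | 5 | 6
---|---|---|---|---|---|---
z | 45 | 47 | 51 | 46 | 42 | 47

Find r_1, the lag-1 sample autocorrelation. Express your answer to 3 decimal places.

Mean z̄ = (45 + 47 + 51 + 46 + 42 + 47)/6 = 46.3333
Deviations from mean: -1.3333, 0.6667, 4.6667, -0.3333, -4.3333, 0.6667
Numerator Σ_{t=1}^{5}(z_t−z̄)(z_{t+1}−z̄) = -0.7778
Denominator Σ(z_t−z̄)² = 43.3333
r_1 = -0.7778 / 43.3333 = -0.018

-0.018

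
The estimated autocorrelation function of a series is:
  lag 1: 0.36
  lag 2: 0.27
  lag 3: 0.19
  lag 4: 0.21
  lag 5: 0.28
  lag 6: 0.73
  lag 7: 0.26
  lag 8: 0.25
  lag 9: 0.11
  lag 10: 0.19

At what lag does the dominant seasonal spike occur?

The largest autocorrelation is r_6 = 0.73; the remaining lags stay at or below 0.36. The elevated value at lag 1 (0.36), dropping to 0.27 at lag 2, reflects decaying short-term dependence rather than seasonality.
The dominant spike at lag 6 indicates a seasonal period of 6.

6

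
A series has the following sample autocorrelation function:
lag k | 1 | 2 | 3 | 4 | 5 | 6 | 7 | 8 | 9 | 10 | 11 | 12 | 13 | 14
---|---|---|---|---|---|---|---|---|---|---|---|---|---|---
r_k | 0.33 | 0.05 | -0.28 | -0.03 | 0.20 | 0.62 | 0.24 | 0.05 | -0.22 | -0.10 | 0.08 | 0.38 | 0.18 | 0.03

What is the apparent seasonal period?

6

The largest autocorrelation is r_6 = 0.62, with a weaker echo at lag 12 (0.38); the remaining lags stay at or below 0.33. The elevated value at lag 1 (0.33), dropping to 0.05 at lag 2, reflects decaying short-term dependence rather than seasonality.
The dominant spike at lag 6 indicates a seasonal period of 6.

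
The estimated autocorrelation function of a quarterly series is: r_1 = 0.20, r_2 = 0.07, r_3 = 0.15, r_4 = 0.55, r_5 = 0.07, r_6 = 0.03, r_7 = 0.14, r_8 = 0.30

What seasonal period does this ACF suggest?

The largest autocorrelation is r_4 = 0.55, with a weaker echo at lag 8 (0.30); the remaining lags stay at or below 0.20. The elevated value at lag 1 (0.20), dropping to 0.07 at lag 2, reflects decaying short-term dependence rather than seasonality.
The dominant spike at lag 4 indicates a seasonal period of 4.

4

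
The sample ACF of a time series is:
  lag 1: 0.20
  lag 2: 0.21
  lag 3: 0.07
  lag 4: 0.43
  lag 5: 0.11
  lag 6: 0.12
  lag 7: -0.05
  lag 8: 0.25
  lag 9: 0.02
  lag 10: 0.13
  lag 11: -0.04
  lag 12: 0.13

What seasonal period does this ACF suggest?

4

The largest autocorrelation is r_4 = 0.43, with a weaker echo at lag 8 (0.25); the remaining lags stay at or below 0.21.
The dominant spike at lag 4 indicates a seasonal period of 4.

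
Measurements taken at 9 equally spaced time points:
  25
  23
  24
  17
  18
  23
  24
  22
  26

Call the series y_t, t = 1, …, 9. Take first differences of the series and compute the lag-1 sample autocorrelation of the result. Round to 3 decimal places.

-0.158

First differences Δy: -2, 1, -7, 1, 5, 1, -2, 4
Mean of differences = 0.1250
Numerator Σ(Δy_t−Δȳ)(Δy_{t+1}−Δȳ) = -15.8906
Denominator Σ(Δy_t−Δȳ)² = 100.8750
r_1(Δy) = -15.8906 / 100.8750 = -0.158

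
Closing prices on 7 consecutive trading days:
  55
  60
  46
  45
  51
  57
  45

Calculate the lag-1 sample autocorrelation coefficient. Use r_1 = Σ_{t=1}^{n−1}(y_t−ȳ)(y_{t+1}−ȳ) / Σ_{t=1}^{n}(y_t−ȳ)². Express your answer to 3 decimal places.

-0.071

Mean ȳ = (55 + 60 + 46 + 45 + 51 + 57 + 45)/7 = 51.2857
Σ(y_t−ȳ)(y_{t+1}−ȳ) = (32.3673) + (-46.0612) + (33.2245) + (1.7959) + (-1.6327) + (-35.9184) = -16.2245
Denominator Σ(y_t−ȳ)² = 229.4286
r_1 = -16.2245 / 229.4286 = -0.071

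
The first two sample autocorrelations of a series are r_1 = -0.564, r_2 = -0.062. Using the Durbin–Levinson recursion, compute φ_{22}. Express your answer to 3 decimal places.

-0.557

φ_{22} = (r_2 − r_1²) / (1 − r_1²)
r_1² = (-0.564)² = 0.318096
Numerator = -0.062 − 0.3181 = -0.3801; denominator = 1 − 0.3181 = 0.6819
φ_{22} = -0.3801 / 0.6819 = -0.557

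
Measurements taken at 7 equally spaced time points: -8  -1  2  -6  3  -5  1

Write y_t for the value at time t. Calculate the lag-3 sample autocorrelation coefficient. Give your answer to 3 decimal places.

0.045

Mean ȳ = (-8 − 1 + 2 − 6 + 3 − 5 + 1)/7 = -2.0000
Σ(y_t−ȳ)(y_{t+3}−ȳ) = (24.0000) + (5.0000) + (-12.0000) + (-12.0000) = 5.0000
Denominator Σ(y_t−ȳ)² = 112.0000
r_3 = 5.0000 / 112.0000 = 0.045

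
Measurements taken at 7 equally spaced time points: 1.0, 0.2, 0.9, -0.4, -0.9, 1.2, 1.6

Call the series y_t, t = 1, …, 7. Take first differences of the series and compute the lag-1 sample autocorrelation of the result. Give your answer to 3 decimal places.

-0.150

First differences Δy: -0.8, 0.7, -1.3, -0.5, 2.1, 0.4
Mean of differences = 0.1000
Numerator Σ(Δy_t−Δȳ)(Δy_{t+1}−Δȳ) = -1.1400
Denominator Σ(Δy_t−Δȳ)² = 7.5800
r_1(Δy) = -1.1400 / 7.5800 = -0.150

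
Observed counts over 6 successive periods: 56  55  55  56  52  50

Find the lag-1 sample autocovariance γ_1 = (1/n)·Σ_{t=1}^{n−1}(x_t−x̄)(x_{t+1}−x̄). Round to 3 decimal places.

Mean x̄ = (56 + 55 + 55 + 56 + 52 + 50)/6 = 54.0000
Σ_{t=1}^{5}(x_t−x̄)(x_{t+1}−x̄) = 9.0000
γ_1 = 9.0000 / 6 = 1.500

1.500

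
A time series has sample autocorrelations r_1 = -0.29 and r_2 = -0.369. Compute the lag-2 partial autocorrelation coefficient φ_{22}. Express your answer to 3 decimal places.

φ_{22} = (r_2 − r_1²) / (1 − r_1²)
r_1² = (-0.29)² = 0.0841
Numerator = -0.369 − 0.0841 = -0.4531; denominator = 1 − 0.0841 = 0.9159
φ_{22} = -0.4531 / 0.9159 = -0.495

-0.495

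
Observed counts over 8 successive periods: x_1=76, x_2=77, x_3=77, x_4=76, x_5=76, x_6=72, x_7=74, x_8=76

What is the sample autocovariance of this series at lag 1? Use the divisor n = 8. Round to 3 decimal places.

0.844

Mean x̄ = (76 + 77 + 77 + 76 + 76 + 72 + 74 + 76)/8 = 75.5000
Deviations: 0.5000, 1.5000, 1.5000, 0.5000, 0.5000, -3.5000, -1.5000, 0.5000
Σ_{t=1}^{7}(x_t−x̄)(x_{t+1}−x̄) = 6.7500
γ_1 = 6.7500 / 8 = 0.844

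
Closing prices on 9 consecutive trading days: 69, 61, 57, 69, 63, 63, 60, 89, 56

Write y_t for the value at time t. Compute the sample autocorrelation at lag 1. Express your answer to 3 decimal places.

Mean ȳ = (69 + 61 + 57 + 69 + 63 + 63 + 60 + 89 + 56)/9 = 65.2222
Numerator Σ_{t=1}^{8}(y_t−ȳ)(y_{t+1}−ȳ) = -347.6049
Denominator Σ(y_t−ȳ)² = 801.5556
r_1 = -347.6049 / 801.5556 = -0.434

-0.434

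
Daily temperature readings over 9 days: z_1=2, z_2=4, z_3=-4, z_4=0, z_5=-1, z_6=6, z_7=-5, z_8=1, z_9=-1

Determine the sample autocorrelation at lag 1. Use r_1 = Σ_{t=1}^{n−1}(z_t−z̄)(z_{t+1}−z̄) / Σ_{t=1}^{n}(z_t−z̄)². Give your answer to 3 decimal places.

Mean z̄ = (2 + 4 − 4 + 0 − 1 + 6 − 5 + 1 − 1)/9 = 0.2222
Numerator Σ_{t=1}^{8}(z_t−z̄)(z_{t+1}−z̄) = -50.2716
Denominator Σ(z_t−z̄)² = 99.5556
r_1 = -50.2716 / 99.5556 = -0.505

-0.505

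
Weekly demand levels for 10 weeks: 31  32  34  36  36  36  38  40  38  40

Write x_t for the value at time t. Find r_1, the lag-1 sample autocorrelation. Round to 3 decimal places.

0.610

Mean x̄ = (31 + 32 + 34 + 36 + 36 + 36 + 38 + 40 + 38 + 40)/10 = 36.1000
Numerator Σ_{t=1}^{9}(x_t−x̄)(x_{t+1}−x̄) = 51.7900
Denominator Σ(x_t−x̄)² = 84.9000
r_1 = 51.7900 / 84.9000 = 0.610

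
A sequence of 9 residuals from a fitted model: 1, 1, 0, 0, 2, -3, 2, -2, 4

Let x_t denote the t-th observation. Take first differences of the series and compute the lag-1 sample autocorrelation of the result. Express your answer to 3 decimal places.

-0.737

First differences Δx: 0, -1, 0, 2, -5, 5, -4, 6
Mean of differences = 0.3750
Numerator Σ(Δx_t−Δx̄)(Δx_{t+1}−Δx̄) = -78.0156
Denominator Σ(Δx_t−Δx̄)² = 105.8750
r_1(Δx) = -78.0156 / 105.8750 = -0.737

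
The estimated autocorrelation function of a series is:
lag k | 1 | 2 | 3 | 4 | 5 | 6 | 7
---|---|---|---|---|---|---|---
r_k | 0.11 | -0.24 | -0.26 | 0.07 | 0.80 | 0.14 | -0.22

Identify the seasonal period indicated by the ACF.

5

The largest autocorrelation is r_5 = 0.80; the remaining lags stay at or below 0.14.
The dominant spike at lag 5 indicates a seasonal period of 5.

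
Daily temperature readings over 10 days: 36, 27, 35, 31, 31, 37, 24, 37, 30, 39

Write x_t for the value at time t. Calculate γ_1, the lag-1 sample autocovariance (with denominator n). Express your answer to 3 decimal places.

-14.369

Mean x̄ = (36 + 27 + 35 + 31 + 31 + 37 + 24 + 37 + 30 + 39)/10 = 32.7000
Σ_{t=1}^{9}(x_t−x̄)(x_{t+1}−x̄) = -143.6900
γ_1 = -143.6900 / 10 = -14.369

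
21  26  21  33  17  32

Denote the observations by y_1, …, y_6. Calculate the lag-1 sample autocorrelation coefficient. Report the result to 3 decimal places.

-0.762

Mean ȳ = (21 + 26 + 21 + 33 + 17 + 32)/6 = 25.0000
Deviations from mean: -4.0000, 1.0000, -4.0000, 8.0000, -8.0000, 7.0000
Numerator Σ_{t=1}^{5}(y_t−ȳ)(y_{t+1}−ȳ) = -160.0000
Denominator Σ(y_t−ȳ)² = 210.0000
r_1 = -160.0000 / 210.0000 = -0.762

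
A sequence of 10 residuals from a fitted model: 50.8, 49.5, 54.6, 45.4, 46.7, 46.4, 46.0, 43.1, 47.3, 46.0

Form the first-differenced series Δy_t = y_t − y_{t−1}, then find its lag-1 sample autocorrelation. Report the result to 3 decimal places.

First differences Δy: -1.3, 5.1, -9.2, 1.3, -0.3, -0.4, -2.9, 4.2, -1.3
Mean of differences = -0.5333
Numerator Σ(Δy_t−Δȳ)(Δy_{t+1}−Δȳ) = -83.7178
Denominator Σ(Δy_t−Δȳ)² = 139.4600
r_1(Δy) = -83.7178 / 139.4600 = -0.600

-0.600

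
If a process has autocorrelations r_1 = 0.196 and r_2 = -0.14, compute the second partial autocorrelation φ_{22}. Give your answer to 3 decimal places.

-0.186

φ_{22} = (r_2 − r_1²) / (1 − r_1²)
r_1² = (0.196)² = 0.038416
Numerator = -0.14 − 0.0384 = -0.1784; denominator = 1 − 0.0384 = 0.9616
φ_{22} = -0.1784 / 0.9616 = -0.186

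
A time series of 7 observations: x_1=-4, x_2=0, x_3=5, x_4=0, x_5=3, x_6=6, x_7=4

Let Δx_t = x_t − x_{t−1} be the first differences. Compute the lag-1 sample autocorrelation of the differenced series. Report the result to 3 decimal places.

-0.346

First differences Δx: 4, 5, -5, 3, 3, -2
Mean of differences = 1.3333
Numerator Σ(Δx_t−Δx̄)(Δx_{t+1}−Δx̄) = -26.7778
Denominator Σ(Δx_t−Δx̄)² = 77.3333
r_1(Δx) = -26.7778 / 77.3333 = -0.346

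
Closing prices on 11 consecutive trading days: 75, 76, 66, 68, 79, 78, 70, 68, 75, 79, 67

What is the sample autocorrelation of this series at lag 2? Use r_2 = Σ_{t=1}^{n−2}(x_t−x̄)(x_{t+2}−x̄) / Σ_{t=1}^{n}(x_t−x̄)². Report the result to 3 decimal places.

-0.731

Mean x̄ = (75 + 76 + 66 + 68 + 79 + 78 + 70 + 68 + 75 + 79 + 67)/11 = 72.8182
Numerator Σ_{t=1}^{9}(x_t−x̄)(x_{t+2}−x̄) = -188.3388
Denominator Σ(x_t−x̄)² = 257.6364
r_2 = -188.3388 / 257.6364 = -0.731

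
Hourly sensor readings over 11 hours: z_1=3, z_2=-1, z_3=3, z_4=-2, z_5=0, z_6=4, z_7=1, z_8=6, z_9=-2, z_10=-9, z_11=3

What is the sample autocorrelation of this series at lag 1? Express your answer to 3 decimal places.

-0.140

Mean z̄ = (3 − 1 + 3 − 2 + 0 + 4 + 1 + 6 − 2 − 9 + 3)/11 = 0.5455
Numerator Σ_{t=1}^{10}(z_t−z̄)(z_{t+1}−z̄) = -23.2975
Denominator Σ(z_t−z̄)² = 166.7273
r_1 = -23.2975 / 166.7273 = -0.140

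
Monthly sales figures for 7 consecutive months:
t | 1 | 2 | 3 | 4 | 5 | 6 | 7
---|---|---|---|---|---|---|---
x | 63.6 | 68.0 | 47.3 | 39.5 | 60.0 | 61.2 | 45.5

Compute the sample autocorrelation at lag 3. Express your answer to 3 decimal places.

0.045

Mean x̄ = (63.6 + 68.0 + 47.3 + 39.5 + 60.0 + 61.2 + 45.5)/7 = 55.0143
Deviations from mean: 8.5857, 12.9857, -7.7143, -15.5143, 4.9857, 6.1857, -9.5143
Numerator Σ_{t=1}^{4}(x_t−x̄)(x_{t+3}−x̄) = 31.4308
Denominator Σ(x_t−x̄)² = 696.1886
r_3 = 31.4308 / 696.1886 = 0.045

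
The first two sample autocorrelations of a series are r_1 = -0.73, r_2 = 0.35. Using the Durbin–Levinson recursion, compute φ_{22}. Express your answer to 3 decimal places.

-0.392

φ_{22} = (r_2 − r_1²) / (1 − r_1²)
r_1² = (-0.73)² = 0.5329
Numerator = 0.35 − 0.5329 = -0.1829; denominator = 1 − 0.5329 = 0.4671
φ_{22} = -0.1829 / 0.4671 = -0.392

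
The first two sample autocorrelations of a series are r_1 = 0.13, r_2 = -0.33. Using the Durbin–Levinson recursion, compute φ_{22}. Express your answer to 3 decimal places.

-0.353

φ_{22} = (r_2 − r_1²) / (1 − r_1²)
r_1² = (0.13)² = 0.0169
Numerator = -0.33 − 0.0169 = -0.3469; denominator = 1 − 0.0169 = 0.9831
φ_{22} = -0.3469 / 0.9831 = -0.353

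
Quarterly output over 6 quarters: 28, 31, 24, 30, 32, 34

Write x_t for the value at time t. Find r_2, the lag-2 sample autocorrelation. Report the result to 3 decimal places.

-0.017

Mean x̄ = (28 + 31 + 24 + 30 + 32 + 34)/6 = 29.8333
Deviations from mean: -1.8333, 1.1667, -5.8333, 0.1667, 2.1667, 4.1667
Σ(x_t−x̄)(x_{t+2}−x̄) = (10.6944) + (0.1944) + (-12.6389) + (0.6944) = -1.0556
Denominator Σ(x_t−x̄)² = 60.8333
r_2 = -1.0556 / 60.8333 = -0.017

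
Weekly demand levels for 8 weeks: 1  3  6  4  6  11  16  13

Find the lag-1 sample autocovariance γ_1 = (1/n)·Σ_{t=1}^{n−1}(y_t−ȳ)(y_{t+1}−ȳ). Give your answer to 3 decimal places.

14.719

Mean ȳ = (1 + 3 + 6 + 4 + 6 + 11 + 16 + 13)/8 = 7.5000
Deviations: -6.5000, -4.5000, -1.5000, -3.5000, -1.5000, 3.5000, 8.5000, 5.5000
Σ_{t=1}^{7}(y_t−ȳ)(y_{t+1}−ȳ) = 117.7500
γ_1 = 117.7500 / 8 = 14.719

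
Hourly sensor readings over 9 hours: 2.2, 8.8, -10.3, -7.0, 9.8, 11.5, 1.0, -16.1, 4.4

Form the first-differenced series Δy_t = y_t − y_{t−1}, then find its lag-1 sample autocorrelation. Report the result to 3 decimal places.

First differences Δy: 6.6, -19.1, 3.3, 16.8, 1.7, -10.5, -17.1, 20.5
Mean of differences = 0.2750
Numerator Σ(Δy_t−Δȳ)(Δy_{t+1}−Δȳ) = -287.1681
Denominator Σ(Δy_t−Δȳ)² = 1526.6950
r_1(Δy) = -287.1681 / 1526.6950 = -0.188

-0.188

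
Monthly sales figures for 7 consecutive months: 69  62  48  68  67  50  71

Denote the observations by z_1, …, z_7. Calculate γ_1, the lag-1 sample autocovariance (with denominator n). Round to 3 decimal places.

Mean z̄ = (69 + 62 + 48 + 68 + 67 + 50 + 71)/7 = 62.1429
Σ_{t=1}^{6}(z_t−z̄)(z_{t+1}−z̄) = -219.8776
γ_1 = -219.8776 / 7 = -31.411

-31.411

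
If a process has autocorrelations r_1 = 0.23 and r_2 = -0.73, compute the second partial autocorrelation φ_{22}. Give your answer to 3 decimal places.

-0.827

φ_{22} = (r_2 − r_1²) / (1 − r_1²)
r_1² = (0.23)² = 0.0529
Numerator = -0.73 − 0.0529 = -0.7829; denominator = 1 − 0.0529 = 0.9471
φ_{22} = -0.7829 / 0.9471 = -0.827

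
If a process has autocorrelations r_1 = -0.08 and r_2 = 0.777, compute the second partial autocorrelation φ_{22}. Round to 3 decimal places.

φ_{22} = (r_2 − r_1²) / (1 − r_1²)
r_1² = (-0.08)² = 0.0064
Numerator = 0.777 − 0.0064 = 0.7706; denominator = 1 − 0.0064 = 0.9936
φ_{22} = 0.7706 / 0.9936 = 0.776

0.776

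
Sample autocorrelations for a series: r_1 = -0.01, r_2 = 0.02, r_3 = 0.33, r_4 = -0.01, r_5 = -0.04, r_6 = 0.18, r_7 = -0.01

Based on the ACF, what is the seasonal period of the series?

The largest autocorrelation is r_3 = 0.33, with a weaker echo at lag 6 (0.18); the remaining lags stay at or below 0.02.
The dominant spike at lag 3 indicates a seasonal period of 3.

3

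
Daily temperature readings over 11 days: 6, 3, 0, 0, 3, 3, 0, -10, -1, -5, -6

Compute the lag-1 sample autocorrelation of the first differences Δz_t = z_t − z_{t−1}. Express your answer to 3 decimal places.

-0.428

First differences Δz: -3, -3, 0, 3, 0, -3, -10, 9, -4, -1
Mean of differences = -1.2000
Numerator Σ(Δz_t−Δz̄)(Δz_{t+1}−Δz̄) = -94.0400
Denominator Σ(Δz_t−Δz̄)² = 219.6000
r_1(Δz) = -94.0400 / 219.6000 = -0.428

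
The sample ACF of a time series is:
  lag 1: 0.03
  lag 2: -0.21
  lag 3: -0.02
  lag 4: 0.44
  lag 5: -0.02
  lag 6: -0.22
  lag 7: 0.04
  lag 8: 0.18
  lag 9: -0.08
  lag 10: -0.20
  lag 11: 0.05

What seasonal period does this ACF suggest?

The largest autocorrelation is r_4 = 0.44, with a weaker echo at lag 8 (0.18); the remaining lags stay at or below 0.05.
The dominant spike at lag 4 indicates a seasonal period of 4.

4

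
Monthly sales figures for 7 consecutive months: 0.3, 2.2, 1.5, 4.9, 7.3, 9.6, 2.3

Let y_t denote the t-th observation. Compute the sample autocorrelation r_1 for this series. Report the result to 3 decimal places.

Mean ȳ = (0.3 + 2.2 + 1.5 + 4.9 + 7.3 + 9.6 + 2.3)/7 = 4.0143
Deviations from mean: -3.7143, -1.8143, -2.5143, 0.8857, 3.2857, 5.5857, -1.7143
Σ(y_t−ȳ)(y_{t+1}−ȳ) = (6.7388) + (4.5616) + (-2.2269) + (2.9102) + (18.3531) + (-9.5755) = 20.7612
Denominator Σ(y_t−ȳ)² = 69.1286
r_1 = 20.7612 / 69.1286 = 0.300

0.300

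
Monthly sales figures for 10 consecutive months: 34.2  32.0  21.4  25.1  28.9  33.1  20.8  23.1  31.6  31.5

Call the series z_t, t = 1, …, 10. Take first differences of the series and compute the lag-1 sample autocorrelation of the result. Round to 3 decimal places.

First differences Δz: -2.2, -10.6, 3.7, 3.8, 4.2, -12.3, 2.3, 8.5, -0.1
Mean of differences = -0.3000
Numerator Σ(Δz_t−Δz̄)(Δz_{t+1}−Δz̄) = -47.3400
Denominator Σ(Δz_t−Δz̄)² = 391.0000
r_1(Δz) = -47.3400 / 391.0000 = -0.121

-0.121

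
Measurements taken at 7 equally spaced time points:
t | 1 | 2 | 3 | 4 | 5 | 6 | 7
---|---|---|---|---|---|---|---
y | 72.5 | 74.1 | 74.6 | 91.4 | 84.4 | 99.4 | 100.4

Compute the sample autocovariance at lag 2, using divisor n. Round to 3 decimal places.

21.493

Mean ȳ = (72.5 + 74.1 + 74.6 + 91.4 + 84.4 + 99.4 + 100.4)/7 = 85.2571
Σ_{t=1}^{5}(y_t−ȳ)(y_{t+2}−ȳ) = 150.4506
γ_2 = 150.4506 / 7 = 21.493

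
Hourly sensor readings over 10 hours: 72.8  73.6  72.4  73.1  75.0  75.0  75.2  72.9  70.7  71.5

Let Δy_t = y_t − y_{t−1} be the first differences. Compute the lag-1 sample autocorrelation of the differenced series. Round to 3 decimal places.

0.115

First differences Δy: 0.8, -1.2, 0.7, 1.9, 0.0, 0.2, -2.3, -2.2, 0.8
Mean of differences = -0.1444
Numerator Σ(Δy_t−Δȳ)(Δy_{t+1}−Δȳ) = 1.9302
Denominator Σ(Δy_t−Δȳ)² = 16.8022
r_1(Δy) = 1.9302 / 16.8022 = 0.115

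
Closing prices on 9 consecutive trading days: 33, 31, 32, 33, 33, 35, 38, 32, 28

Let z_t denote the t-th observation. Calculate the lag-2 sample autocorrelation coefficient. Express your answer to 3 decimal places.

-0.433

Mean z̄ = (33 + 31 + 32 + 33 + 33 + 35 + 38 + 32 + 28)/9 = 32.7778
Σ(z_t−z̄)(z_{t+2}−z̄) = (-0.1728) + (-0.3951) + (-0.1728) + (0.4938) + (1.1605) + (-1.7284) + (-24.9506) = -25.7654
Denominator Σ(z_t−z̄)² = 59.5556
r_2 = -25.7654 / 59.5556 = -0.433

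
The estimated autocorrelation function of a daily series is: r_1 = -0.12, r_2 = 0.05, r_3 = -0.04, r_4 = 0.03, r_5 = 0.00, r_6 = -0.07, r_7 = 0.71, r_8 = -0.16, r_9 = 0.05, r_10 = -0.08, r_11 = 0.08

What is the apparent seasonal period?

The largest autocorrelation is r_7 = 0.71; the remaining lags stay at or below 0.08.
The dominant spike at lag 7 indicates a seasonal period of 7.

7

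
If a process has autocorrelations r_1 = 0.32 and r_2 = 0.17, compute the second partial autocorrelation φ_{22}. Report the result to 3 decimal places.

φ_{22} = (r_2 − r_1²) / (1 − r_1²)
r_1² = (0.32)² = 0.1024
Numerator = 0.17 − 0.1024 = 0.0676; denominator = 1 − 0.1024 = 0.8976
φ_{22} = 0.0676 / 0.8976 = 0.075

0.075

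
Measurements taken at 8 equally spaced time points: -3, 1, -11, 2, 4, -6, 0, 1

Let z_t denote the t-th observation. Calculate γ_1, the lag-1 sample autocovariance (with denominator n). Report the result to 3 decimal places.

Mean z̄ = (-3 + 1 − 11 + 2 + 4 − 6 + 0 + 1)/8 = -1.5000
Deviations: -1.5000, 2.5000, -9.5000, 3.5000, 5.5000, -4.5000, 1.5000, 2.5000
Σ_{t=1}^{7}(z_t−z̄)(z_{t+1}−z̄) = -69.2500
γ_1 = -69.2500 / 8 = -8.656

-8.656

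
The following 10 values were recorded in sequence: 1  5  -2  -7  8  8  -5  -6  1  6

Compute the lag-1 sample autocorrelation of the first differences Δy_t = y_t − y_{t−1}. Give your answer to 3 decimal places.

First differences Δy: 4, -7, -5, 15, 0, -13, -1, 7, 5
Mean of differences = 0.5556
Numerator Σ(Δy_t−Δȳ)(Δy_{t+1}−Δȳ) = -25.0864
Denominator Σ(Δy_t−Δȳ)² = 556.2222
r_1(Δy) = -25.0864 / 556.2222 = -0.045

-0.045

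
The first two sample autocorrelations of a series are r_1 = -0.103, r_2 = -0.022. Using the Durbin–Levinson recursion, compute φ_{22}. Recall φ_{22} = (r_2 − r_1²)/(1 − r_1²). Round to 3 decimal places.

-0.033

φ_{22} = (r_2 − r_1²) / (1 − r_1²)
r_1² = (-0.103)² = 0.010609
Numerator = -0.022 − 0.0106 = -0.0326; denominator = 1 − 0.0106 = 0.9894
φ_{22} = -0.0326 / 0.9894 = -0.033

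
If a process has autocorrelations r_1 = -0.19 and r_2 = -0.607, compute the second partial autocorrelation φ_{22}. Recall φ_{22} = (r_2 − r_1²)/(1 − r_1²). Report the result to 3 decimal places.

φ_{22} = (r_2 − r_1²) / (1 − r_1²)
r_1² = (-0.19)² = 0.0361
Numerator = -0.607 − 0.0361 = -0.6431; denominator = 1 − 0.0361 = 0.9639
φ_{22} = -0.6431 / 0.9639 = -0.667

-0.667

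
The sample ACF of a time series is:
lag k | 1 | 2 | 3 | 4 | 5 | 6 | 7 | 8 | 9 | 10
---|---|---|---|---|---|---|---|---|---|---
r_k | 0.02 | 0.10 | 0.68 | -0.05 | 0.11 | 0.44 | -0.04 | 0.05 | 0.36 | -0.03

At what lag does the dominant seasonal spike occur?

The largest autocorrelation is r_3 = 0.68, with weaker echoes at lags 6 (0.44) and 9 (0.36); the remaining lags stay at or below 0.11.
The dominant spike at lag 3 indicates a seasonal period of 3.

3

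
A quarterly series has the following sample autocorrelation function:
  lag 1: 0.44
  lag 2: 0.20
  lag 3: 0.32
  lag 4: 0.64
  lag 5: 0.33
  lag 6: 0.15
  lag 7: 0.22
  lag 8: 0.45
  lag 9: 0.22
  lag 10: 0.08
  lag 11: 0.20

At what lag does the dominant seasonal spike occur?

4

The largest autocorrelation is r_4 = 0.64, with a weaker echo at lag 8 (0.45); the remaining lags stay at or below 0.44. The elevated value at lag 1 (0.44), dropping to 0.20 at lag 2, reflects decaying short-term dependence rather than seasonality.
The dominant spike at lag 4 indicates a seasonal period of 4.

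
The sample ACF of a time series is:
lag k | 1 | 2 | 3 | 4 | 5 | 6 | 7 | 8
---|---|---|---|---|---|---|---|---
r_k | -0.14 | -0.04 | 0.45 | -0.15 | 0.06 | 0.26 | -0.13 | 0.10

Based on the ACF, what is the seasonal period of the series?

3

The largest autocorrelation is r_3 = 0.45, with a weaker echo at lag 6 (0.26); the remaining lags stay at or below 0.10.
The dominant spike at lag 3 indicates a seasonal period of 3.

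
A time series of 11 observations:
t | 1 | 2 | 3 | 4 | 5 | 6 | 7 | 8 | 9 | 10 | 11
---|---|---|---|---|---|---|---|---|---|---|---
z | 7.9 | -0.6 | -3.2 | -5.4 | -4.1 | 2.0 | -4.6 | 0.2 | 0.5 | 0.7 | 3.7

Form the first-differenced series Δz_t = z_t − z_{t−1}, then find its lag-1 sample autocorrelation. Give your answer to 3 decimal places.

-0.186

First differences Δz: -8.5, -2.6, -2.2, 1.3, 6.1, -6.6, 4.8, 0.3, 0.2, 3.0
Mean of differences = -0.4200
Numerator Σ(Δz_t−Δz̄)(Δz_{t+1}−Δz̄) = -36.5804
Denominator Σ(Δz_t−Δz̄)² = 196.7160
r_1(Δz) = -36.5804 / 196.7160 = -0.186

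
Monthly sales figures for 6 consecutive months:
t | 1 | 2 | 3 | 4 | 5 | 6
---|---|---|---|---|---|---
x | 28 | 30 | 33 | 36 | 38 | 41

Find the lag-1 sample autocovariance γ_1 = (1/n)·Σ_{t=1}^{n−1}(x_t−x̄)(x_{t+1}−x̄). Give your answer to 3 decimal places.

10.259

Mean x̄ = (28 + 30 + 33 + 36 + 38 + 41)/6 = 34.3333
Σ_{t=1}^{5}(x_t−x̄)(x_{t+1}−x̄) = 61.5556
γ_1 = 61.5556 / 6 = 10.259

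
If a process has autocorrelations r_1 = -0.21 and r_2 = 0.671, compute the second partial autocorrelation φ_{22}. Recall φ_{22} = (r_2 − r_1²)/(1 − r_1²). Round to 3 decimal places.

0.656

φ_{22} = (r_2 − r_1²) / (1 − r_1²)
r_1² = (-0.21)² = 0.0441
Numerator = 0.671 − 0.0441 = 0.6269; denominator = 1 − 0.0441 = 0.9559
φ_{22} = 0.6269 / 0.9559 = 0.656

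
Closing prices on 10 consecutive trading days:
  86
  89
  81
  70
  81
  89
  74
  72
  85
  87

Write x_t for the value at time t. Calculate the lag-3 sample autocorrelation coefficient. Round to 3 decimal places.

Mean x̄ = (86 + 89 + 81 + 70 + 81 + 89 + 74 + 72 + 85 + 87)/10 = 81.4000
Numerator Σ_{t=1}^{7}(x_t−x̄)(x_{t+3}−x̄) = 15.5200
Denominator Σ(x_t−x̄)² = 454.4000
r_3 = 15.5200 / 454.4000 = 0.034

0.034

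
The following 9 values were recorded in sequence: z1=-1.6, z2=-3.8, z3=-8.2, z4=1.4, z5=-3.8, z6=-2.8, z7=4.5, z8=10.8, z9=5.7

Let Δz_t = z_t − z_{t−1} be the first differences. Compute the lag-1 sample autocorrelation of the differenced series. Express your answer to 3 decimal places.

First differences Δz: -2.2, -4.4, 9.6, -5.2, 1.0, 7.3, 6.3, -5.1
Mean of differences = 0.9125
Numerator Σ(Δz_t−Δz̄)(Δz_{t+1}−Δz̄) = -80.6752
Denominator Σ(Δz_t−Δz̄)² = 256.7288
r_1(Δz) = -80.6752 / 256.7288 = -0.314

-0.314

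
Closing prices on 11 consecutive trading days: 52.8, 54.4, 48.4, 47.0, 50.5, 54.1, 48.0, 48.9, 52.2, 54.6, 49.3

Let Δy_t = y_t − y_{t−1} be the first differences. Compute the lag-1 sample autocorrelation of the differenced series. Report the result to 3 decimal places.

-0.155

First differences Δy: 1.6, -6.0, -1.4, 3.5, 3.6, -6.1, 0.9, 3.3, 2.4, -5.3
Mean of differences = -0.3500
Numerator Σ(Δy_t−Δȳ)(Δy_{t+1}−Δȳ) = -22.8325
Denominator Σ(Δy_t−Δȳ)² = 147.2650
r_1(Δy) = -22.8325 / 147.2650 = -0.155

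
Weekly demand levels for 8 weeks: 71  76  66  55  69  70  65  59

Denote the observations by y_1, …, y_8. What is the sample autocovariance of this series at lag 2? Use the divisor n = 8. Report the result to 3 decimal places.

Mean ȳ = (71 + 76 + 66 + 55 + 69 + 70 + 65 + 59)/8 = 66.3750
Σ_{t=1}^{6}(y_t−ȳ)(y_{t+2}−ȳ) = -183.7813
γ_2 = -183.7813 / 8 = -22.973

-22.973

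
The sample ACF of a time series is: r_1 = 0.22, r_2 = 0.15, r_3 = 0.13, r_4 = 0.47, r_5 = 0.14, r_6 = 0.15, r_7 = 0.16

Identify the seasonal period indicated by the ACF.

4

The largest autocorrelation is r_4 = 0.47; the remaining lags stay at or below 0.22. The elevated value at lag 1 (0.22), dropping to 0.15 at lag 2, reflects decaying short-term dependence rather than seasonality.
The dominant spike at lag 4 indicates a seasonal period of 4.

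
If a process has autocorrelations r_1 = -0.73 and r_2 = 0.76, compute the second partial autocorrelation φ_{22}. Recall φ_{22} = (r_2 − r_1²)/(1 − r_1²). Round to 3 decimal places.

0.486

φ_{22} = (r_2 − r_1²) / (1 − r_1²)
r_1² = (-0.73)² = 0.5329
Numerator = 0.76 − 0.5329 = 0.2271; denominator = 1 − 0.5329 = 0.4671
φ_{22} = 0.2271 / 0.4671 = 0.486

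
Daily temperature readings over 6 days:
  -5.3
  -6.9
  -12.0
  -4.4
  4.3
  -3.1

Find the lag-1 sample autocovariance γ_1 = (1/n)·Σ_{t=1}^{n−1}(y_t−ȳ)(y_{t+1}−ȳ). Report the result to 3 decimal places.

5.383

Mean ȳ = (-5.3 − 6.9 − 12.0 − 4.4 + 4.3 − 3.1)/6 = -4.5667
Σ_{t=1}^{5}(y_t−ȳ)(y_{t+1}−ȳ) = 32.2989
γ_1 = 32.2989 / 6 = 5.383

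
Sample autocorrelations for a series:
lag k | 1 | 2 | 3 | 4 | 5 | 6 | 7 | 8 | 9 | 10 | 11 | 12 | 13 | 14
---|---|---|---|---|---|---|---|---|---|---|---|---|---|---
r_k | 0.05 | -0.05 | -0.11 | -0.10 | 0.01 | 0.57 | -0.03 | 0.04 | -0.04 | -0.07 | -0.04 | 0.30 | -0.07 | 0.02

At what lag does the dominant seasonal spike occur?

6

The largest autocorrelation is r_6 = 0.57, with a weaker echo at lag 12 (0.30); the remaining lags stay at or below 0.05.
The dominant spike at lag 6 indicates a seasonal period of 6.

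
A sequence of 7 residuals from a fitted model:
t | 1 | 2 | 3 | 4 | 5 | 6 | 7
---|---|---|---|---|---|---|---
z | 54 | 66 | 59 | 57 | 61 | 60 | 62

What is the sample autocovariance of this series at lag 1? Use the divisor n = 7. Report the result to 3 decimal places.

Mean z̄ = (54 + 66 + 59 + 57 + 61 + 60 + 62)/7 = 59.8571
Deviations: -5.8571, 6.1429, -0.8571, -2.8571, 1.1429, 0.1429, 2.1429
Σ_{t=1}^{6}(z_t−z̄)(z_{t+1}−z̄) = -41.5918
γ_1 = -41.5918 / 7 = -5.942

-5.942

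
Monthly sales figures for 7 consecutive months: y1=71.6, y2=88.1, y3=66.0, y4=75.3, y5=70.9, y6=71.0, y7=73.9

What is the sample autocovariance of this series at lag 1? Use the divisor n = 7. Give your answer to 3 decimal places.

-21.611

Mean ȳ = (71.6 + 88.1 + 66.0 + 75.3 + 70.9 + 71.0 + 73.9)/7 = 73.8286
Deviations: -2.2286, 14.2714, -7.8286, 1.4714, -2.9286, -2.8286, 0.0714
Σ_{t=1}^{6}(y_t−ȳ)(y_{t+1}−ȳ) = -151.2765
γ_1 = -151.2765 / 7 = -21.611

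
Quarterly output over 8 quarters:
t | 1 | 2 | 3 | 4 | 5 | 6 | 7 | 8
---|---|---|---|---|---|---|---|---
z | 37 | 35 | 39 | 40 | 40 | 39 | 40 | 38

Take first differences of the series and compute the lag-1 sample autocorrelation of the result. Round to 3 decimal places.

First differences Δz: -2, 4, 1, 0, -1, 1, -2
Mean of differences = 0.1429
Numerator Σ(Δz_t−Δz̄)(Δz_{t+1}−Δz̄) = -7.7347
Denominator Σ(Δz_t−Δz̄)² = 26.8571
r_1(Δz) = -7.7347 / 26.8571 = -0.288

-0.288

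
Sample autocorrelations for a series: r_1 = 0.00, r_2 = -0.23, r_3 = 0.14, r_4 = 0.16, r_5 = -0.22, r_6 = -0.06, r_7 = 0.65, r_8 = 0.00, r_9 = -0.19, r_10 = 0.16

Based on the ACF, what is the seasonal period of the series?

7

The largest autocorrelation is r_7 = 0.65; the remaining lags stay at or below 0.16.
The dominant spike at lag 7 indicates a seasonal period of 7.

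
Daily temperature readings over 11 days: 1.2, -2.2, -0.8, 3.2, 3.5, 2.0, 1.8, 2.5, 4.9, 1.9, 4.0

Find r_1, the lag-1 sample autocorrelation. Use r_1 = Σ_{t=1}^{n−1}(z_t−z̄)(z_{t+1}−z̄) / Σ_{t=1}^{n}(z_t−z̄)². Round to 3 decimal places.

0.339

Mean z̄ = (1.2 − 2.2 − 0.8 + 3.2 + 3.5 + 2.0 + 1.8 + 2.5 + 4.9 + 1.9 + 4.0)/11 = 2.0000
Numerator Σ_{t=1}^{10}(z_t−z̄)(z_{t+1}−z̄) = 14.4200
Denominator Σ(z_t−z̄)² = 42.5200
r_1 = 14.4200 / 42.5200 = 0.339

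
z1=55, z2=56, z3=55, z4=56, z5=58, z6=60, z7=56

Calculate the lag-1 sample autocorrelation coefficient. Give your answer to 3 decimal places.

0.244

Mean z̄ = (55 + 56 + 55 + 56 + 58 + 60 + 56)/7 = 56.5714
Σ(z_t−z̄)(z_{t+1}−z̄) = (0.8980) + (0.8980) + (0.8980) + (-0.8163) + (4.8980) + (-1.9592) = 4.8163
Denominator Σ(z_t−z̄)² = 19.7143
r_1 = 4.8163 / 19.7143 = 0.244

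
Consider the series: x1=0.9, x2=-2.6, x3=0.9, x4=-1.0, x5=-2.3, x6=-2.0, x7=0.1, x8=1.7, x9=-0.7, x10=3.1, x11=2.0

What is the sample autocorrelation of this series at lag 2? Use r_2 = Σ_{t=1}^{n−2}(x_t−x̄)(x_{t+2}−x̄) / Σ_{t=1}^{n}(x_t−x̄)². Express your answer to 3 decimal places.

Mean x̄ = (0.9 − 2.6 + 0.9 − 1.0 − 2.3 − 2.0 + 0.1 + 1.7 − 0.7 + 3.1 + 2.0)/11 = 0.0091
Numerator Σ_{t=1}^{9}(x_t−x̄)(x_{t+2}−x̄) = 3.5398
Denominator Σ(x_t−x̄)² = 35.6691
r_2 = 3.5398 / 35.6691 = 0.099

0.099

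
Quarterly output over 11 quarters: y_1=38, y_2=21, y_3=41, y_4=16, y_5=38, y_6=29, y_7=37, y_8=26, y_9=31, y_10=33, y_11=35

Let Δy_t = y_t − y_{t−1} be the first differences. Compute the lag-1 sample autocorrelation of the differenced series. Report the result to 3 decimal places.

First differences Δy: -17, 20, -25, 22, -9, 8, -11, 5, 2, 2
Mean of differences = -0.3000
Numerator Σ(Δy_t−Δȳ)(Δy_{t+1}−Δȳ) = -1785.4900
Denominator Σ(Δy_t−Δȳ)² = 2096.1000
r_1(Δy) = -1785.4900 / 2096.1000 = -0.852

-0.852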